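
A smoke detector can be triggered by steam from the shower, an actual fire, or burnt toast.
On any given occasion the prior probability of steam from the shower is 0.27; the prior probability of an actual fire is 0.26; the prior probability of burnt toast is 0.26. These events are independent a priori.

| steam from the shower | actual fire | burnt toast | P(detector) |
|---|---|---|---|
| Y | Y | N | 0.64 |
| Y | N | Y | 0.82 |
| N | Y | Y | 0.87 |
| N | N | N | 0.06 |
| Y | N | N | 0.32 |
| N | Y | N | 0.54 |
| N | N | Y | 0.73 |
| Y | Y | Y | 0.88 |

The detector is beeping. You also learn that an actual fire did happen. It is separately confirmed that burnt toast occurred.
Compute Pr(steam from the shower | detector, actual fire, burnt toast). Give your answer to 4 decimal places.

Pr(steam from the shower | detector, actual fire, burnt toast) ≈ 0.2723

Enumerate both values of steam from the shower and weight by the priors:
  P(detector | actual fire, burnt toast) = 0.87×0.73 + 0.88×0.27
        = 0.635100 + 0.237600 = 0.872700
The terms with steam from the shower present sum to 0.237600, so
  P(steam from the shower | detector, actual fire, burnt toast) = 0.237600 / 0.872700 ≈ 0.2723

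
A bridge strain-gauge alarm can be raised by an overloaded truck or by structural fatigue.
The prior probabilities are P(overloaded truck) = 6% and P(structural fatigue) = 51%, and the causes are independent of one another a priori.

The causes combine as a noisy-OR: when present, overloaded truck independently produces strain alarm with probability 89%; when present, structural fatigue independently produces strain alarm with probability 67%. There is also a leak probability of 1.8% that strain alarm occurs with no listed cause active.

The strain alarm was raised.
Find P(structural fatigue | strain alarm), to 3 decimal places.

P(structural fatigue | strain alarm) ≈ 0.911

Under noisy-OR, P(strain alarm | causes) = 1 − (1−0.018)·∏(1−qᵢ) over the active causes.
Enumerate the 4 (overloaded truck, structural fatigue) configurations and weight by the priors:
  P(strain alarm) = 0.018·0.94·0.49 + 0.67594·0.94·0.51 + 0.89198·0.06·0.49 + 0.964353·0.06·0.51
        = 0.008291 + 0.324046 + 0.026224 + 0.029509 = 0.388070
Configurations with structural fatigue contribute 0.353555, so
  P(structural fatigue | strain alarm) = 0.353555 / 0.388070 ≈ 0.911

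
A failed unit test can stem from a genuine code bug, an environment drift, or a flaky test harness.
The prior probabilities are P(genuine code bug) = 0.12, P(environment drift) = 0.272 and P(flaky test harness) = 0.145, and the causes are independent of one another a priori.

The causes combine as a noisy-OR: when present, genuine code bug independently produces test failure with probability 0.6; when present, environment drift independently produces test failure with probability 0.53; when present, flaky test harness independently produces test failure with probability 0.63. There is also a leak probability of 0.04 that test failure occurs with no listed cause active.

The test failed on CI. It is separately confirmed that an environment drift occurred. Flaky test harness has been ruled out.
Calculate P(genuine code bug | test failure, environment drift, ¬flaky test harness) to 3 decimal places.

Under noisy-OR, P(test failure | causes) = 1 − (1−0.04)·∏(1−qᵢ) over the active causes.
Sum P(test failure|·) weighted by the priors over both values of genuine code bug:
  P(test failure | environment drift, ¬flaky test harness) = 0.5488×0.88 + 0.81952×0.12
        = 0.482944 + 0.098342 = 0.581286
Keeping only the genuine code bug-present terms gives 0.098342, so
  P(genuine code bug | test failure, environment drift, ¬flaky test harness) = 0.098342 / 0.581286 ≈ 0.169

P(genuine code bug | test failure, environment drift, ¬flaky test harness) ≈ 0.169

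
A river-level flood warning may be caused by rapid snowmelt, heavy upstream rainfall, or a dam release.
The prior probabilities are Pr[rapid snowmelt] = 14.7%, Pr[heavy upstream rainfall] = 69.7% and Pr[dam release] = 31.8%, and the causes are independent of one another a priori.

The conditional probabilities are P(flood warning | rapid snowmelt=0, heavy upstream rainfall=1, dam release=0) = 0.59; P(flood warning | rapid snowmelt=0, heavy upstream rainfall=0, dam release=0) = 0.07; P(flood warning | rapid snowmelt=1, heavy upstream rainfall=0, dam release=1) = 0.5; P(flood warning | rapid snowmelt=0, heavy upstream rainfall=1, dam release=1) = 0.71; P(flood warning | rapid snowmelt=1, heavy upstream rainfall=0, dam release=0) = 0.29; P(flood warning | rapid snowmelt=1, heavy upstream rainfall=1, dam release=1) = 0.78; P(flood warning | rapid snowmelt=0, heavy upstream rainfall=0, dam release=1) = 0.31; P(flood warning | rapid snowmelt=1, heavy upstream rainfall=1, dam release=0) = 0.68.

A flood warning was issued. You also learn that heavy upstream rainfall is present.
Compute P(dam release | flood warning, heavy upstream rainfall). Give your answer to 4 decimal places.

P(dam release | flood warning, heavy upstream rainfall) ≈ 0.3576

For the numerator, keep only dam release=true terms: 0.192590 + 0.036462 = 0.229052
Normalizer over all consistent configurations: 0.59*0.853*0.682 + 0.71*0.853*0.318 + 0.68*0.147*0.682 + 0.78*0.147*0.318 = 0.640455
P(dam release | flood warning, heavy upstream rainfall) = 0.229052/0.640455 ≈ 0.3576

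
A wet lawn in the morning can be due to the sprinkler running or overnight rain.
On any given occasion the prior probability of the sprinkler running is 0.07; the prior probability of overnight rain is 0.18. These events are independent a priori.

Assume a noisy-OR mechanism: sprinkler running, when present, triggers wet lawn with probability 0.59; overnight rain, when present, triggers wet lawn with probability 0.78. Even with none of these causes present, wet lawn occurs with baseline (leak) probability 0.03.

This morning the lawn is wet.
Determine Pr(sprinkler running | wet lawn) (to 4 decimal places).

Under noisy-OR, P(wet lawn | causes) = 1 − (1−0.03)·∏(1−qᵢ) over the active causes.
For the numerator, keep only sprinkler running=true terms: 0.034572 + 0.011498 = 0.046070
Normalizer over all consistent configurations: 0.03×0.93×0.82 + 0.7866×0.93×0.18 + 0.6023×0.07×0.82 + 0.912506×0.07×0.18 = 0.200625
Posterior = 0.046070 / 0.200625 ≈ 0.2296

Pr(sprinkler running | wet lawn) ≈ 0.2296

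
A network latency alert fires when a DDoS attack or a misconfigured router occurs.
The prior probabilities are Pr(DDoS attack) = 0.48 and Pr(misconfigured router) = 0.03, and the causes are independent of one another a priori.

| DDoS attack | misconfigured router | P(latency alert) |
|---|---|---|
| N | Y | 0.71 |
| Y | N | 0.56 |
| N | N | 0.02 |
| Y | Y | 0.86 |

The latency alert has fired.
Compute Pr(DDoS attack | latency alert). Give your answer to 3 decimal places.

Pr(DDoS attack | latency alert) ≈ 0.928

P(latency alert) = 0.02·0.52·0.97 + 0.71·0.52·0.03 + 0.56·0.48·0.97 + 0.86·0.48·0.03 = 0.010088 + 0.011076 + 0.260736 + 0.012384 = 0.294284
Of this, 0.273120 comes from 0.260736 + 0.012384 (the DDoS attack=true cases).
Hence the posterior is 0.273120/0.294284 ≈ 0.928.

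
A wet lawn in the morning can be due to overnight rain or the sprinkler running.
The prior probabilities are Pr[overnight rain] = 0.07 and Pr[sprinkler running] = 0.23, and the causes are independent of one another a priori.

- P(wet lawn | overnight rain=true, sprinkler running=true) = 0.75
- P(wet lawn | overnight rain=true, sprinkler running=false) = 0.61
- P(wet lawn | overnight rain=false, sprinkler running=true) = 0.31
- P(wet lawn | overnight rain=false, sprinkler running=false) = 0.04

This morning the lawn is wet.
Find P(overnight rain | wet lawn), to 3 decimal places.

P(wet lawn) = 0.04×0.93×0.77 + 0.31×0.93×0.23 + 0.61×0.07×0.77 + 0.75×0.07×0.23 = 0.028644 + 0.066309 + 0.032879 + 0.012075 = 0.139907
Of this, 0.044954 comes from 0.032879 + 0.012075 (the overnight rain=true cases).
P(overnight rain | wet lawn) = 0.044954 / 0.139907 ≈ 0.321

P(overnight rain | wet lawn) ≈ 0.321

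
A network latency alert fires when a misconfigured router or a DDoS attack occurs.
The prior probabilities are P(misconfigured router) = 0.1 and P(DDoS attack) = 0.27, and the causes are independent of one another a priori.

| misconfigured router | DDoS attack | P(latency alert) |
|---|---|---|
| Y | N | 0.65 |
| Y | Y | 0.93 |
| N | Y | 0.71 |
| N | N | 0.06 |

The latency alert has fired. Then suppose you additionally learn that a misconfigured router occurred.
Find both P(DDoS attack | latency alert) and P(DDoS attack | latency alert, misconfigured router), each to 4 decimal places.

Enumerate the 4 (misconfigured router, DDoS attack) configurations and weight by the priors:
  P(latency alert) = 0.06·0.9·0.73 + 0.71·0.9·0.27 + 0.65·0.1·0.73 + 0.93·0.1·0.27
        = 0.039420 + 0.172530 + 0.047450 + 0.025110 = 0.284510
Configurations with DDoS attack contribute 0.197640, so
  P(DDoS attack | latency alert) = 0.197640 / 0.284510 ≈ 0.6947

With the extra evidence:
Weight on DDoS attack=true, given the evidence: 0.93*0.27 = 0.251100
Normalizer over all consistent configurations: 0.65*0.73 + 0.93*0.27 = 0.725600
Posterior = 0.251100 / 0.725600 ≈ 0.3461
— misconfigured router explains away the evidence for DDoS attack.

P(DDoS attack | latency alert) ≈ 0.6947; P(DDoS attack | latency alert, misconfigured router) ≈ 0.3461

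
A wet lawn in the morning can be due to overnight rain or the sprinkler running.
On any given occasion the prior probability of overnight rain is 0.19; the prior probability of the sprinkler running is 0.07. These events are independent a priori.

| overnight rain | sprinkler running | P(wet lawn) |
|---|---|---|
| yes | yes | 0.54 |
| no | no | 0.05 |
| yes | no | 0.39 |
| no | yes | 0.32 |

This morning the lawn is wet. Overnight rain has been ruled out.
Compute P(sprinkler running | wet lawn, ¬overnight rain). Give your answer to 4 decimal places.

Weight on sprinkler running=true, given the evidence: 0.32*0.07 = 0.022400
Denominator P(wet lawn | ¬overnight rain): 0.05*0.93 + 0.32*0.07 = 0.068900
P(sprinkler running | wet lawn, ¬overnight rain) = 0.022400/0.068900 ≈ 0.3251

P(sprinkler running | wet lawn, ¬overnight rain) ≈ 0.3251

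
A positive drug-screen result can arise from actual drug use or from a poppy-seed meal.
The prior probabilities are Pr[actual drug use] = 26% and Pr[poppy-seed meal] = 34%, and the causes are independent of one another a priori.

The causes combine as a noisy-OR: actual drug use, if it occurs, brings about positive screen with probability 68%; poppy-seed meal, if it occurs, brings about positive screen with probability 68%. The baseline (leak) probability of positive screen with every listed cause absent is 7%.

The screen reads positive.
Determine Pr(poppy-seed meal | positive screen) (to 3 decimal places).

Pr(poppy-seed meal | positive screen) ≈ 0.624

Under noisy-OR, P(positive screen | causes) = 1 − (1−0.07)·∏(1−qᵢ) over the active causes.
Weight on poppy-seed meal=true, given the evidence: 0.176724 + 0.079981 = 0.256705
Normalizer over all consistent configurations: 0.07·0.74·0.66 + 0.7024·0.74·0.34 + 0.7024·0.26·0.66 + 0.904768·0.26·0.34 = 0.411425
Posterior = 0.256705 / 0.411425 ≈ 0.624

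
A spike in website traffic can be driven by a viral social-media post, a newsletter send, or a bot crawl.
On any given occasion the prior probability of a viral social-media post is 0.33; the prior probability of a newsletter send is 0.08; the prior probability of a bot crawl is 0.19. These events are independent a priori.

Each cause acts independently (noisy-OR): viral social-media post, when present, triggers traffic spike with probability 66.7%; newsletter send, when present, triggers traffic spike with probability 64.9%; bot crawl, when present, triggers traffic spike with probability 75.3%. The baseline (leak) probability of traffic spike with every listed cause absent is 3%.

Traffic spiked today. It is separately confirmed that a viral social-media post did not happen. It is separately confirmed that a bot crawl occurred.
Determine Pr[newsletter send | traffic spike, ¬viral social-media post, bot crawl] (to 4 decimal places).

Pr[newsletter send | traffic spike, ¬viral social-media post, bot crawl] ≈ 0.0948

Under noisy-OR, P(traffic spike | causes) = 1 − (1−0.03)·∏(1−qᵢ) over the active causes.
Enumerate both values of newsletter send and weight by the priors:
  P(traffic spike | ¬viral social-media post, bot crawl) = 0.76041*0.92 + 0.915904*0.08
        = 0.699577 + 0.073272 = 0.772849
Keeping only the newsletter send-present terms gives 0.073272, so
  P(newsletter send | traffic spike, ¬viral social-media post, bot crawl) = 0.073272 / 0.772849 ≈ 0.0948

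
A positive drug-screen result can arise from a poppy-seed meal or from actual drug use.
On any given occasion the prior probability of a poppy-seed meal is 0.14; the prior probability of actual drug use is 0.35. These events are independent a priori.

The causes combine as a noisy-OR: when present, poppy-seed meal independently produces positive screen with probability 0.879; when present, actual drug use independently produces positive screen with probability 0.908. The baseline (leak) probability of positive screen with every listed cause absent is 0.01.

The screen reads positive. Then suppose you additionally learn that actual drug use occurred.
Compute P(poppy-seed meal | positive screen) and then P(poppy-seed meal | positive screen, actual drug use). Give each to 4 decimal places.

P(poppy-seed meal | positive screen) ≈ 0.3153; P(poppy-seed meal | positive screen, actual drug use) ≈ 0.1505

Under noisy-OR, P(positive screen | causes) = 1 − (1−0.01)·∏(1−qᵢ) over the active causes.
Numerator (weight on configurations with poppy-seed meal): 0.080099 + 0.048460 = 0.128559
Denominator P(positive screen): 0.01×0.86×0.65 + 0.90892×0.86×0.35 + 0.88021×0.14×0.65 + 0.988979×0.14×0.35 = 0.407734
P(poppy-seed meal | positive screen) = 0.128559/0.407734 ≈ 0.3153

Now also conditioning on actual drug use=true:
P(positive screen | actual drug use) = 0.90892·0.86 + 0.988979·0.14 = 0.781671 + 0.138457 = 0.920128
Of this, 0.138457 comes from 0.988979·0.14 (the poppy-seed meal=true cases).
P(poppy-seed meal | positive screen, actual drug use) = 0.138457 / 0.920128 ≈ 0.1505
Conditioning on actual drug use lowers the posterior on poppy-seed meal: the classic explaining-away effect in a common-effect structure.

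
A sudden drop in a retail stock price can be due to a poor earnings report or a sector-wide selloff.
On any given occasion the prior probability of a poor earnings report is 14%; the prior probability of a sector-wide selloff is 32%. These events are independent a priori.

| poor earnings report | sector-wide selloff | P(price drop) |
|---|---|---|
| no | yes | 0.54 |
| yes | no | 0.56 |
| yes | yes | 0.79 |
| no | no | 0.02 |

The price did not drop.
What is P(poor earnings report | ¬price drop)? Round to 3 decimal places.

P(¬price drop) = 0.98*0.86*0.68 + 0.46*0.86*0.32 + 0.44*0.14*0.68 + 0.21*0.14*0.32 = 0.573104 + 0.126592 + 0.041888 + 0.009408 = 0.750992
The poor earnings report-present share is 0.041888 + 0.009408 = 0.051296.
P(poor earnings report | ¬price drop) = 0.051296 / 0.750992 ≈ 0.068

P(poor earnings report | ¬price drop) ≈ 0.068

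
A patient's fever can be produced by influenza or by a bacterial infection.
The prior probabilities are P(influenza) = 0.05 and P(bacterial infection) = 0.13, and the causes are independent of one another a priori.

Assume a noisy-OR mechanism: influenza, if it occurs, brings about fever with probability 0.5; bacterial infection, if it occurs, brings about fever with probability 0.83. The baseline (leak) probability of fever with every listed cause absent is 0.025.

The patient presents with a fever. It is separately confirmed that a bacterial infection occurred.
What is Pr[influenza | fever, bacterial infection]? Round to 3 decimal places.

Pr[influenza | fever, bacterial infection] ≈ 0.055

Under noisy-OR, P(fever | causes) = 1 − (1−0.025)·∏(1−qᵢ) over the active causes.
Sum P(fever|·) weighted by the priors over both values of influenza:
  P(fever | bacterial infection) = 0.83425*0.95 + 0.917125*0.05
        = 0.792538 + 0.045856 = 0.838394
Configurations with influenza contribute 0.045856, so
  P(influenza | fever, bacterial infection) = 0.045856 / 0.838394 ≈ 0.055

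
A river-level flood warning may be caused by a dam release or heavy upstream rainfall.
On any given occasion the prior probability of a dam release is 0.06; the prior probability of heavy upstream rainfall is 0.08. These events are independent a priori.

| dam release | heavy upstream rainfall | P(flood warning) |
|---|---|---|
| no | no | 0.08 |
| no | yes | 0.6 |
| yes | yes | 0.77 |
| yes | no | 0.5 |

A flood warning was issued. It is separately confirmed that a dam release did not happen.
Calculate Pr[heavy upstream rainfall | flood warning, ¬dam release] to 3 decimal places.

Pr[heavy upstream rainfall | flood warning, ¬dam release] ≈ 0.395

For the numerator, keep only heavy upstream rainfall=true terms: 0.6*0.08 = 0.048000
The normalizing constant is 0.08*0.92 + 0.6*0.08 = 0.121600
P(heavy upstream rainfall | flood warning, ¬dam release) = 0.048000/0.121600 ≈ 0.395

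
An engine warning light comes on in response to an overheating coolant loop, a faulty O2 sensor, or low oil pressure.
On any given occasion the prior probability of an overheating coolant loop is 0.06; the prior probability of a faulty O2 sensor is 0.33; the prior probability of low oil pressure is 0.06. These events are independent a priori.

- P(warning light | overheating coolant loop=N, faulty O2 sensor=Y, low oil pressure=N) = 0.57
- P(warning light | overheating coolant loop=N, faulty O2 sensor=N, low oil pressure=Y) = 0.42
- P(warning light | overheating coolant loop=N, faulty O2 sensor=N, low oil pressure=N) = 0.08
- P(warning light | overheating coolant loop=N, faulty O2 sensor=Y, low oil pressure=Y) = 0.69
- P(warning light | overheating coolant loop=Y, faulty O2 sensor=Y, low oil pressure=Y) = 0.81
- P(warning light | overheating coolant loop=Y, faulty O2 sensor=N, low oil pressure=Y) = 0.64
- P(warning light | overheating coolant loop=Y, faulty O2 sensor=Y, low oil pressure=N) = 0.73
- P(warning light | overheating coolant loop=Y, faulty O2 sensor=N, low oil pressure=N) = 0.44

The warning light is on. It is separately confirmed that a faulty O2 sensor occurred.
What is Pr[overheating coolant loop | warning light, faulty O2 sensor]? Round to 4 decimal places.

P(warning light | faulty O2 sensor) = 0.57·0.94·0.94 + 0.69·0.94·0.06 + 0.73·0.06·0.94 + 0.81·0.06·0.06 = 0.503652 + 0.038916 + 0.041172 + 0.002916 = 0.586656
Of this, 0.044088 comes from 0.041172 + 0.002916 (the overheating coolant loop=true cases).
Hence the posterior is 0.044088/0.586656 ≈ 0.0752.

Pr[overheating coolant loop | warning light, faulty O2 sensor] ≈ 0.0752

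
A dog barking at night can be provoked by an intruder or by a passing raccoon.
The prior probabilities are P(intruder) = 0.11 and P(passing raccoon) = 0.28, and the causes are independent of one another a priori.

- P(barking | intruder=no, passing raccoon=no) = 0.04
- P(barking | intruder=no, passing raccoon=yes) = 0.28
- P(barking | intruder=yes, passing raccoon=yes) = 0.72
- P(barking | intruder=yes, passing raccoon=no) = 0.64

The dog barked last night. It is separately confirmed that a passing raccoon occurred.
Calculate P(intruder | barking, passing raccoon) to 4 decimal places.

Weight on intruder=true, given the evidence: 0.72·0.11 = 0.079200
Denominator P(barking | passing raccoon): 0.28·0.89 + 0.72·0.11 = 0.328400
Posterior = 0.079200 / 0.328400 ≈ 0.2412

P(intruder | barking, passing raccoon) ≈ 0.2412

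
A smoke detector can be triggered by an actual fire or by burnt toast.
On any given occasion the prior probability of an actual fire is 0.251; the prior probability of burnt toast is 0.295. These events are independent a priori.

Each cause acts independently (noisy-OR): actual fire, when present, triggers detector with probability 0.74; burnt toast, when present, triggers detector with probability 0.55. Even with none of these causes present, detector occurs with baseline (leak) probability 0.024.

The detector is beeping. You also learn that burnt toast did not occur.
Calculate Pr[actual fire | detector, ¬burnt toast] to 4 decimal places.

Pr[actual fire | detector, ¬burnt toast] ≈ 0.9124

Under noisy-OR, P(detector | causes) = 1 − (1−0.024)·∏(1−qᵢ) over the active causes.
For the numerator, keep only actual fire=true terms: 0.74624×0.251 = 0.187306
The normalizing constant is 0.024×0.749 + 0.74624×0.251 = 0.205282
P(actual fire | detector, ¬burnt toast) = 0.187306/0.205282 ≈ 0.9124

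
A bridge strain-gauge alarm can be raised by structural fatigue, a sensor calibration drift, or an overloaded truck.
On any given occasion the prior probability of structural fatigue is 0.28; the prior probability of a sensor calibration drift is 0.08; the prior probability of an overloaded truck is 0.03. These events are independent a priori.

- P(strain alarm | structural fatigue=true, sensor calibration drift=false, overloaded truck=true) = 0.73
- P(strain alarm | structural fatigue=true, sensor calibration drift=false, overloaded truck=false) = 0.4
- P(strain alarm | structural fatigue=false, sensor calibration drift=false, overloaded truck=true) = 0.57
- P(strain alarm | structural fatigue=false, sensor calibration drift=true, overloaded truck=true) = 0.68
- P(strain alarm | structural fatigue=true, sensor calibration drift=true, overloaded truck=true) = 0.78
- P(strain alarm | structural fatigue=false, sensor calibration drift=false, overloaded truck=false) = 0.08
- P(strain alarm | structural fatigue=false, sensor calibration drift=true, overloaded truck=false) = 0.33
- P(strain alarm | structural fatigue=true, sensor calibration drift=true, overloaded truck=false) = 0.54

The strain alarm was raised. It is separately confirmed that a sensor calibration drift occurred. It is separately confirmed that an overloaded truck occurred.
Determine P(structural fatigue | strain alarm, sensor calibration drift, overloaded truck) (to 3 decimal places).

P(structural fatigue | strain alarm, sensor calibration drift, overloaded truck) ≈ 0.308

Numerator (weight on configurations with structural fatigue): 0.78*0.28 = 0.218400
The normalizing constant is 0.68*0.72 + 0.78*0.28 = 0.708000
Posterior = 0.218400 / 0.708000 ≈ 0.308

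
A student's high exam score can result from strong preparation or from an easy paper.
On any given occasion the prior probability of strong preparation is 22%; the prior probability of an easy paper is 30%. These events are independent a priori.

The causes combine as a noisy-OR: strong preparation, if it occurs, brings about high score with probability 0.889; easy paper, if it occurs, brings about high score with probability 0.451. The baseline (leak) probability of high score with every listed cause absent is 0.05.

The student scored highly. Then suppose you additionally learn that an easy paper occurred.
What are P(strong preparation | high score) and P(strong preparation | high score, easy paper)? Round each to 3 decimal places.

Under noisy-OR, P(high score | causes) = 1 − (1−0.05)·∏(1−qᵢ) over the active causes.
Enumerate the 4 (strong preparation, easy paper) configurations and weight by the priors:
  P(high score) = 0.05×0.78×0.7 + 0.47845×0.78×0.3 + 0.89455×0.22×0.7 + 0.942108×0.22×0.3
        = 0.027300 + 0.111957 + 0.137761 + 0.062179 = 0.339197
Configurations with strong preparation contribute 0.199940, so
  P(strong preparation | high score) = 0.199940 / 0.339197 ≈ 0.589

With the extra evidence:
Sum P(high score|·) weighted by the priors over both values of strong preparation:
  P(high score | easy paper) = 0.47845*0.78 + 0.942108*0.22
        = 0.373191 + 0.207264 = 0.580455
Keeping only the strong preparation-present terms gives 0.207264, so
  P(strong preparation | high score, easy paper) = 0.207264 / 0.580455 ≈ 0.357
This is intercausal reasoning (explaining away): once easy paper accounts for the high score, strong preparation becomes less likely.

P(strong preparation | high score) ≈ 0.589; P(strong preparation | high score, easy paper) ≈ 0.357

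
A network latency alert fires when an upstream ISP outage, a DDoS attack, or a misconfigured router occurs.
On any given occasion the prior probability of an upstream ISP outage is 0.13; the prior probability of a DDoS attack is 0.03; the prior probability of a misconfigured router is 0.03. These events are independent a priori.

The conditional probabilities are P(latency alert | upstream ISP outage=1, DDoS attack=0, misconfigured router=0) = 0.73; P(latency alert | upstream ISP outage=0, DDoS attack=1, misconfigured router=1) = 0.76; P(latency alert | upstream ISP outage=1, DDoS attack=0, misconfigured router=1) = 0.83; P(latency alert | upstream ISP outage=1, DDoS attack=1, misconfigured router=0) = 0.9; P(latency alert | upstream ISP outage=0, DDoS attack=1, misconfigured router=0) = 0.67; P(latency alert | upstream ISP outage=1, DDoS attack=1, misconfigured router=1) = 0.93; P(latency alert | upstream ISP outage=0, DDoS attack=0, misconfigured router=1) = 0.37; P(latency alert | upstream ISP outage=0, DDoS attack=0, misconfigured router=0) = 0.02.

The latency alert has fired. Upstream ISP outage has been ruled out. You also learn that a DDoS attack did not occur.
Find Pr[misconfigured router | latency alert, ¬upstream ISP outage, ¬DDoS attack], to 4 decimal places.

Pr[misconfigured router | latency alert, ¬upstream ISP outage, ¬DDoS attack] ≈ 0.3639

P(latency alert | ¬upstream ISP outage, ¬DDoS attack) = 0.02×0.97 + 0.37×0.03 = 0.019400 + 0.011100 = 0.030500
Of this, 0.011100 comes from 0.37×0.03 (the misconfigured router=true cases).
Hence the posterior is 0.011100/0.030500 ≈ 0.3639.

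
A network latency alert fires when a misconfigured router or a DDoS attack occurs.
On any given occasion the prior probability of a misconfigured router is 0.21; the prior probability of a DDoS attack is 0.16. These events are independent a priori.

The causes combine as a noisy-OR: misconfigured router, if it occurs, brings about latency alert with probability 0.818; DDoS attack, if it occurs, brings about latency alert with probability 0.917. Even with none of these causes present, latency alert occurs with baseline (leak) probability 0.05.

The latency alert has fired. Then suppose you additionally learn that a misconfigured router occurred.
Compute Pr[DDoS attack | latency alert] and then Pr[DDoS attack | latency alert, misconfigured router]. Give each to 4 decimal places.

Under noisy-OR, P(latency alert | causes) = 1 − (1−0.05)·∏(1−qᵢ) over the active causes.
By total probability over the 4 (misconfigured router, DDoS attack) configurations:
  P(latency alert) = 0.05×0.79×0.84 + 0.92115×0.79×0.16 + 0.8271×0.21×0.84 + 0.985649×0.21×0.16
        = 0.033180 + 0.116433 + 0.145900 + 0.033118 = 0.328631
Keeping only the DDoS attack-present terms gives 0.149551, so
  P(DDoS attack | latency alert) = 0.149551 / 0.328631 ≈ 0.4551

Now also conditioning on misconfigured router=true:
Numerator (weight on configurations with DDoS attack): 0.985649*0.16 = 0.157704
Denominator P(latency alert | misconfigured router): 0.8271*0.84 + 0.985649*0.16 = 0.852468
Posterior = 0.157704 / 0.852468 ≈ 0.1850
Conditioning on misconfigured router lowers the posterior on DDoS attack: the classic explaining-away effect in a common-effect structure.

Pr[DDoS attack | latency alert] ≈ 0.4551; Pr[DDoS attack | latency alert, misconfigured router] ≈ 0.1850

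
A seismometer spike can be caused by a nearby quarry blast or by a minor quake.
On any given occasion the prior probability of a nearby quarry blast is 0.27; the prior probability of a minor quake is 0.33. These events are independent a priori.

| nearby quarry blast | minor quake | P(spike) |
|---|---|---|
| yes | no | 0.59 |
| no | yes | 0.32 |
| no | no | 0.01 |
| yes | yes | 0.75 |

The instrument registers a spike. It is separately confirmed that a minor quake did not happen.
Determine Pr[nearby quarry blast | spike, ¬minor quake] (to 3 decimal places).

By total probability over both values of nearby quarry blast:
  P(spike | ¬minor quake) = 0.01·0.73 + 0.59·0.27
        = 0.007300 + 0.159300 = 0.166600
Configurations with nearby quarry blast contribute 0.159300, so
  P(nearby quarry blast | spike, ¬minor quake) = 0.159300 / 0.166600 ≈ 0.956

Pr[nearby quarry blast | spike, ¬minor quake] ≈ 0.956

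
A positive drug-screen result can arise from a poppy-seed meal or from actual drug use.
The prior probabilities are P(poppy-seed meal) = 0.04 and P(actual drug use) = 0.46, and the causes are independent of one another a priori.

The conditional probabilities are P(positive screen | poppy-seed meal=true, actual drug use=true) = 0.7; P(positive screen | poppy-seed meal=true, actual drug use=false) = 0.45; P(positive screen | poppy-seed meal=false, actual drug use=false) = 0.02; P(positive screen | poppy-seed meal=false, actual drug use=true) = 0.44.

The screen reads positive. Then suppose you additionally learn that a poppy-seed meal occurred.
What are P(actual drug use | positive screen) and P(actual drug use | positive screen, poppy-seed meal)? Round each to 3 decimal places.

Enumerate the 4 (poppy-seed meal, actual drug use) configurations and weight by the priors:
  P(positive screen) = 0.02·0.96·0.54 + 0.44·0.96·0.46 + 0.45·0.04·0.54 + 0.7·0.04·0.46
        = 0.010368 + 0.194304 + 0.009720 + 0.012880 = 0.227272
The terms with actual drug use present sum to 0.207184, so
  P(actual drug use | positive screen) = 0.207184 / 0.227272 ≈ 0.912

Now also conditioning on poppy-seed meal=true:
P(positive screen | poppy-seed meal) = 0.45·0.54 + 0.7·0.46 = 0.243000 + 0.322000 = 0.565000
Restricting to configurations with actual drug use present: 0.7·0.46 = 0.322000.
Hence the posterior is 0.322000/0.565000 ≈ 0.570.
The drop from 0.912 to 0.570 is the explaining-away (discounting) effect.

P(actual drug use | positive screen) ≈ 0.912; P(actual drug use | positive screen, poppy-seed meal) ≈ 0.570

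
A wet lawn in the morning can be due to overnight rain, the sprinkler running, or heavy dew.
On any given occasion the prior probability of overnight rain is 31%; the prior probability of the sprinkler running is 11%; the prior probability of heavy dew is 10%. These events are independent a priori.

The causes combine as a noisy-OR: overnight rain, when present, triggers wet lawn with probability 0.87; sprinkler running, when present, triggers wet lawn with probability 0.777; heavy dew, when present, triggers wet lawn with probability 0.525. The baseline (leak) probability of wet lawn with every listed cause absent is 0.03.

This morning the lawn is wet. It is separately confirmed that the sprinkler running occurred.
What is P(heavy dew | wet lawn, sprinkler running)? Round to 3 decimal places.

Under noisy-OR, P(wet lawn | causes) = 1 − (1−0.03)·∏(1−qᵢ) over the active causes.
P(wet lawn | sprinkler running) = 0.78369×0.69×0.9 + 0.897253×0.69×0.1 + 0.97188×0.31×0.9 + 0.986643×0.31×0.1 = 0.486671 + 0.061910 + 0.271155 + 0.030586 = 0.850322
The heavy dew-present share is 0.061910 + 0.030586 = 0.092496.
So P(heavy dew | wet lawn, sprinkler running) = 0.092496/0.850322 ≈ 0.109.

P(heavy dew | wet lawn, sprinkler running) ≈ 0.109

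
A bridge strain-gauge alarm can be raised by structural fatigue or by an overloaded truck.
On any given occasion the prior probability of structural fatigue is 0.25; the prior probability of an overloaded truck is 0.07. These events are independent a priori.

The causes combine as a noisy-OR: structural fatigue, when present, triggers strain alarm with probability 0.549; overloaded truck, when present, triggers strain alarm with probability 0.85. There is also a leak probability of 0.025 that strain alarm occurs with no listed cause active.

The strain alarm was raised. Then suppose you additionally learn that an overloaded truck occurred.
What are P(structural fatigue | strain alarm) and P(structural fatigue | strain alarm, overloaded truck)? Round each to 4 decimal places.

P(structural fatigue | strain alarm) ≈ 0.7019; P(structural fatigue | strain alarm, overloaded truck) ≈ 0.2672

Under noisy-OR, P(strain alarm | causes) = 1 − (1−0.025)·∏(1−qᵢ) over the active causes.
For the numerator, keep only structural fatigue=true terms: 0.130264 + 0.016346 = 0.146610
The normalizing constant is 0.025×0.75×0.93 + 0.85375×0.75×0.07 + 0.560275×0.25×0.93 + 0.934041×0.25×0.07 = 0.208870
Posterior = 0.146610 / 0.208870 ≈ 0.7019

Now also conditioning on overloaded truck=true:
P(strain alarm | overloaded truck) = 0.85375*0.75 + 0.934041*0.25 = 0.640313 + 0.233510 = 0.873823
Restricting to configurations with structural fatigue present: 0.934041*0.25 = 0.233510.
So P(structural fatigue | strain alarm, overloaded truck) = 0.233510/0.873823 ≈ 0.2672.
— overloaded truck explains away the evidence for structural fatigue.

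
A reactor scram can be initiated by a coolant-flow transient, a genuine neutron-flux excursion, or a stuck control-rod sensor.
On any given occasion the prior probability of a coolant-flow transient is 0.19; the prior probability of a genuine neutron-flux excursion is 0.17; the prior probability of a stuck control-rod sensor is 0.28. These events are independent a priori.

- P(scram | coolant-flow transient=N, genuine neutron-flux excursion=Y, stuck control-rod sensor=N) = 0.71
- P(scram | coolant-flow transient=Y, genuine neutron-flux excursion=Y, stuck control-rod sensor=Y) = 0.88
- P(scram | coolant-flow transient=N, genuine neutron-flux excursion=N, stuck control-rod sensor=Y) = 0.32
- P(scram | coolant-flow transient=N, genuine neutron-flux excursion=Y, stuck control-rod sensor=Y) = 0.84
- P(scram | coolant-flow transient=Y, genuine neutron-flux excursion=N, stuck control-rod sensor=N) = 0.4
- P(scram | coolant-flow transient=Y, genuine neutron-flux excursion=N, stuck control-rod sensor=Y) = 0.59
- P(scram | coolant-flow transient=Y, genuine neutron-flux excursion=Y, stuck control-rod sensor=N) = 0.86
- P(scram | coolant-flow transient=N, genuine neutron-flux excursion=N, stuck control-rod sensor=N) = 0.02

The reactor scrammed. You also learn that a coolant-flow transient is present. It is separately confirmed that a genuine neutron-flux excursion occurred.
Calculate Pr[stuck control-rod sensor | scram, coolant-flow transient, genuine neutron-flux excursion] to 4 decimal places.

Pr[stuck control-rod sensor | scram, coolant-flow transient, genuine neutron-flux excursion] ≈ 0.2847

P(scram | coolant-flow transient, genuine neutron-flux excursion) = 0.86*0.72 + 0.88*0.28 = 0.619200 + 0.246400 = 0.865600
Of this, 0.246400 comes from 0.88*0.28 (the stuck control-rod sensor=true cases).
P(stuck control-rod sensor | scram, coolant-flow transient, genuine neutron-flux excursion) = 0.246400 / 0.865600 ≈ 0.2847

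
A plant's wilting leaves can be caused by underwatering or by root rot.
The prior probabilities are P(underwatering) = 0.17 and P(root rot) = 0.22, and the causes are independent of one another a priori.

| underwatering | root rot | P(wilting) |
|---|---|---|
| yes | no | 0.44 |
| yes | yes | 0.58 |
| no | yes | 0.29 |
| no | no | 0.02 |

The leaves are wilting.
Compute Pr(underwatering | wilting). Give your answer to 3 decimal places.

Enumerate the 4 (underwatering, root rot) configurations and weight by the priors:
  P(wilting) = 0.02×0.83×0.78 + 0.29×0.83×0.22 + 0.44×0.17×0.78 + 0.58×0.17×0.22
        = 0.012948 + 0.052954 + 0.058344 + 0.021692 = 0.145938
Keeping only the underwatering-present terms gives 0.080036, so
  P(underwatering | wilting) = 0.080036 / 0.145938 ≈ 0.548

Pr(underwatering | wilting) ≈ 0.548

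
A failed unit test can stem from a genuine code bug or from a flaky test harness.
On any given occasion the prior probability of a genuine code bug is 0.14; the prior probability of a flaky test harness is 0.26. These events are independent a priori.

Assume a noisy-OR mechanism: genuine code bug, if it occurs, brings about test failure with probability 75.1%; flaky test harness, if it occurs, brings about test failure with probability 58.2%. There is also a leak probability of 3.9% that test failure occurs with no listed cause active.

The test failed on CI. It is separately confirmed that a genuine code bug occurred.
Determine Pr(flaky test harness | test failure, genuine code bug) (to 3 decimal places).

Under noisy-OR, P(test failure | causes) = 1 − (1−0.039)·∏(1−qᵢ) over the active causes.
For the numerator, keep only flaky test harness=true terms: 0.899977×0.26 = 0.233994
Normalizer over all consistent configurations: 0.760711×0.74 + 0.899977×0.26 = 0.796920
Posterior = 0.233994 / 0.796920 ≈ 0.294

Pr(flaky test harness | test failure, genuine code bug) ≈ 0.294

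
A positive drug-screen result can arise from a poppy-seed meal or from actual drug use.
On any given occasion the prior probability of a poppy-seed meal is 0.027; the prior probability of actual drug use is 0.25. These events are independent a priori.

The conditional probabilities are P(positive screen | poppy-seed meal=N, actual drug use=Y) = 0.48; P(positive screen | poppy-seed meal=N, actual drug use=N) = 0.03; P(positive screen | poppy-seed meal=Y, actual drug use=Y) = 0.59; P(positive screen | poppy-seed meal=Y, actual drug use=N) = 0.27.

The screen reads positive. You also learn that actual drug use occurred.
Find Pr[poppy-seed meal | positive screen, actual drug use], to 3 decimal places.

P(positive screen | actual drug use) = 0.48*0.973 + 0.59*0.027 = 0.467040 + 0.015930 = 0.482970
The poppy-seed meal-present share is 0.59*0.027 = 0.015930.
P(poppy-seed meal | positive screen, actual drug use) = 0.015930 / 0.482970 ≈ 0.033

Pr[poppy-seed meal | positive screen, actual drug use] ≈ 0.033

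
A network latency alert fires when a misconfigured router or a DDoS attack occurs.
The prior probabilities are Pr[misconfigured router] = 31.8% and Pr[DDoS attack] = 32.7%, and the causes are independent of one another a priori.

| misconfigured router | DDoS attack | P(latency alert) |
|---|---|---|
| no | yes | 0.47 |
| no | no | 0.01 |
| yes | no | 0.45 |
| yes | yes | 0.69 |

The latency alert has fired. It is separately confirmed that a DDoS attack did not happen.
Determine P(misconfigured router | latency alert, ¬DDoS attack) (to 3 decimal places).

P(misconfigured router | latency alert, ¬DDoS attack) ≈ 0.955

By total probability over both values of misconfigured router:
  P(latency alert | ¬DDoS attack) = 0.01·0.682 + 0.45·0.318
        = 0.006820 + 0.143100 = 0.149920
Keeping only the misconfigured router-present terms gives 0.143100, so
  P(misconfigured router | latency alert, ¬DDoS attack) = 0.143100 / 0.149920 ≈ 0.955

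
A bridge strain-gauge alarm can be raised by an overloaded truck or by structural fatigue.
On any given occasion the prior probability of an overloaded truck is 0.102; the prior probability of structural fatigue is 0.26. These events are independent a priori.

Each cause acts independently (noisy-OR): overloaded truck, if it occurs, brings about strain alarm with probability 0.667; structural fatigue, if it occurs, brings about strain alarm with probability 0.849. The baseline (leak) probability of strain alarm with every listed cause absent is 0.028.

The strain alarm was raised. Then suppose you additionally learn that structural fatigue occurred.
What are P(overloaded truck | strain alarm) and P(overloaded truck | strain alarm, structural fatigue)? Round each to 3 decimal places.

Under noisy-OR, P(strain alarm | causes) = 1 − (1−0.028)·∏(1−qᵢ) over the active causes.
Weight on overloaded truck=true, given the evidence: 0.051049 + 0.025224 = 0.076273
Denominator P(strain alarm): 0.028*0.898*0.74 + 0.853228*0.898*0.26 + 0.676324*0.102*0.74 + 0.951125*0.102*0.26 = 0.294092
Posterior = 0.076273 / 0.294092 ≈ 0.259

Now also conditioning on structural fatigue=true:
Sum P(strain alarm|·) weighted by the priors over both values of overloaded truck:
  P(strain alarm | structural fatigue) = 0.853228·0.898 + 0.951125·0.102
        = 0.766199 + 0.097015 = 0.863214
The terms with overloaded truck present sum to 0.097015, so
  P(overloaded truck | strain alarm, structural fatigue) = 0.097015 / 0.863214 ≈ 0.112
Conditioning on structural fatigue lowers the posterior on overloaded truck: the classic explaining-away effect in a common-effect structure.

P(overloaded truck | strain alarm) ≈ 0.259; P(overloaded truck | strain alarm, structural fatigue) ≈ 0.112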